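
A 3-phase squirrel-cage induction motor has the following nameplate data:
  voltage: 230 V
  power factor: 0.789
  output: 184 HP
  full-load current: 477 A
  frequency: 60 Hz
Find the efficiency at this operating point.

P_out = 184 × 746 = 137264 W
P_in = √3·V_L·I_L·cosφ = 1.732 × 230 × 477 × 0.789 = 149924 W
η = P_out / P_in = 137264 / 149924 = 0.916 = 91.6%

91.6 %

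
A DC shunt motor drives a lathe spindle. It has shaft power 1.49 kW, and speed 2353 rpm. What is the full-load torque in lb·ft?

4.46 lb·ft

ω = 2π × 2353/60 = 246.4 rad/s
τ = P/ω = 1490/246.4 = 6.047 N·m
In lb·ft: 6.047/1.356 = 4.46 lb·ft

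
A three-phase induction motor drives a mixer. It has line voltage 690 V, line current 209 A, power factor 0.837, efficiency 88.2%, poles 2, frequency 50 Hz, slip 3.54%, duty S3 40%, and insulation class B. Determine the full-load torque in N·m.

608 N·m

P_in = √3·V·I·cosφ = 1.732 × 690 × 209 × 0.837 = 209059 W
P_out = η·P_in = 0.882 × 209059 = 184390 W
n_s = 120×50/2 = 3000 rpm; n = 3000×(1−0.0354) = 2894 rpm
ω = 2π×2894/60 = 303.1 rad/s
τ = P_out/ω = 184390/303.1 = 608 N·m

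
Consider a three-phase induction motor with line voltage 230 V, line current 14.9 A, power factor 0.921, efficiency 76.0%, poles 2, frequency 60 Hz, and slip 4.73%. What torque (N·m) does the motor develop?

11.6 N·m

P_in = √3·V·I·cosφ = 1.732 × 230 × 14.9 × 0.921 = 5467 W
P_out = η·P_in = 0.76 × 5467 = 4155 W
n_s = 120×60/2 = 3600 rpm; n = 3600×(1−0.0473) = 3430 rpm
ω = 2π×3430/60 = 359.2 rad/s
τ = P_out/ω = 4155/359.2 = 11.6 N·m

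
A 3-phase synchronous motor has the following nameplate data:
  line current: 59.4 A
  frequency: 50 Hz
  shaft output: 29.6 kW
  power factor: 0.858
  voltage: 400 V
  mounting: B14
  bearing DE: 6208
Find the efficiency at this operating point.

83.8 %

P_out = 29.6 kW = 29600 W
P_in = √3·V_L·I_L·cosφ = 1.732 × 400 × 59.4 × 0.858 = 35309 W
η = P_out / P_in = 29600 / 35309 = 0.838 = 83.8%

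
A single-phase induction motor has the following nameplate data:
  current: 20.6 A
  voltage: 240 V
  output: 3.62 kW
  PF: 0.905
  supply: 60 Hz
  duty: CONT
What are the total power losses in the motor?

854 W

P_in = V·I·cosφ = 240×20.6×0.905 = 4474 W
P_out = 3620 W
Losses = P_in − P_out = 4474 − 3620 = 854 W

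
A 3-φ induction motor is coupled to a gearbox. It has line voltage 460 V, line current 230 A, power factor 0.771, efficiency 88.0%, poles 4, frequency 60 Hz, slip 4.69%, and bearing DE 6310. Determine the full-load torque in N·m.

692 N·m

P_in = √3·V·I·cosφ = 1.732 × 460 × 230 × 0.771 = 141282 W
P_out = η·P_in = 0.88 × 141282 = 124328 W
n_s = 120×60/4 = 1800 rpm; n = 1800×(1−0.0469) = 1716 rpm
ω = 2π×1716/60 = 179.7 rad/s
τ = P_out/ω = 124328/179.7 = 692 N·m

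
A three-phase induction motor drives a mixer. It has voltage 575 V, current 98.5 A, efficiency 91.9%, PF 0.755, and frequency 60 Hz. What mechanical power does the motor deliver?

68.1 kW

P_in = √3·V·I·cosφ = 1.732 × 575 × 98.5 × 0.755 = 74063 W
P_out = η·P_in = 0.919 × 74063 = 68064 W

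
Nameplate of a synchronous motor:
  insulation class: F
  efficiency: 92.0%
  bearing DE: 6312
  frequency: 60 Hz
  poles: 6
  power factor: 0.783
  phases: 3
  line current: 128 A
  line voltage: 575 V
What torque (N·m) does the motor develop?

731 N·m

P_in = √3·V·I·cosφ = 1.732 × 575 × 128 × 0.783 = 99813 W
P_out = η·P_in = 0.92 × 99813 = 91828 W
n = n_s = 120×60/6 = 1200 rpm (synchronous)
ω = 2π×1200/60 = 125.7 rad/s
τ = P_out/ω = 91828/125.7 = 731 N·m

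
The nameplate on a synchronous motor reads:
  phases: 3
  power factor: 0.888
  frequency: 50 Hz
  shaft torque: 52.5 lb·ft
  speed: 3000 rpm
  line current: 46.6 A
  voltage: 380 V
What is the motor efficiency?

τ = 52.5 lb·ft × 1.356 = 71.19 N·m
ω = 2π × 3000/60 = 314.2 rad/s; P_out = τω = 71.19 × 314.2 = 22368 W
P_in = √3·V_L·I_L·cosφ = 1.732 × 380 × 46.6 × 0.888 = 27235 W
η = P_out / P_in = 22368 / 27235 = 0.821 = 82.1%

82.1 %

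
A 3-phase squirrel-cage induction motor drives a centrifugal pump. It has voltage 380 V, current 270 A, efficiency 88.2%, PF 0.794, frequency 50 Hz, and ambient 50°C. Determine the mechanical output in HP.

P_in = √3·V·I·cosφ = 1.732 × 380 × 270 × 0.794 = 141096 W
P_out = η·P_in = 0.882 × 141096 = 124447 W
= 124447/746 = 167 HP

167 HP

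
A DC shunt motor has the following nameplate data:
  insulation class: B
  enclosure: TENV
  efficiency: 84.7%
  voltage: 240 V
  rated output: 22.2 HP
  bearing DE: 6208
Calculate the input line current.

81.5 A

P_out = 22.2 × 746 = 16561 W
P_in = P_out / η = 16561 / 0.847 = 19553 W
I = P_in / V = 19553 / 240 = 81.5 A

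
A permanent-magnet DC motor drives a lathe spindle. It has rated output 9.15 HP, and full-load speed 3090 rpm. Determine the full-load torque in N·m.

21.1 N·m

P_out = 9.15 × 746 = 6826 W
ω = 2π × 3090/60 = 323.6 rad/s
τ = P_out/ω = 6826/323.6 = 21.1 N·m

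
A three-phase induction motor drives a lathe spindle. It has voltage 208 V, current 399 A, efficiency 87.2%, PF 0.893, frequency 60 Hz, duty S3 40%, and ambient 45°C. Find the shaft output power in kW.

P_in = √3·V·I·cosφ = 1.732 × 208 × 399 × 0.893 = 128362 W
P_out = η·P_in = 0.872 × 128362 = 111932 W

112 kW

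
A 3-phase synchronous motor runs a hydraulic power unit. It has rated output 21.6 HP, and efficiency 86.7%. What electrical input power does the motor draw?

P_out = 21.6 × 746 = 16114 W
P_in = P_out/η = 16114/0.867 = 18586 W = 18.6 kW

18.6 kW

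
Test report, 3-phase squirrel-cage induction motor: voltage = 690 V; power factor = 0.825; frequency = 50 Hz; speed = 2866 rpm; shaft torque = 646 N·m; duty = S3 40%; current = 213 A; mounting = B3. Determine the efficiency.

92.3 %

ω = 2π × 2866/60 = 300.1 rad/s; P_out = τω = 646 × 300.1 = 193865 W
P_in = √3·V_L·I_L·cosφ = 1.732 × 690 × 213 × 0.825 = 210005 W
η = P_out / P_in = 193865 / 210005 = 0.923 = 92.3%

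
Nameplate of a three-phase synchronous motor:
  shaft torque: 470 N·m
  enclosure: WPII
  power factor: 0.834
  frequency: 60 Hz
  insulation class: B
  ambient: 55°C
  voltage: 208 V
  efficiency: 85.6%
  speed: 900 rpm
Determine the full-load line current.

172 A

ω = 2π×900/60 = 94.25 rad/s; P_out = τω = 470 × 94.25 = 44298 W
P_in = P_out / η = 44298 / 0.856 = 51750 W
I_L = P_in / (√3·V_L·cosφ) = 51750 / (1.732 × 208 × 0.834) = 172 A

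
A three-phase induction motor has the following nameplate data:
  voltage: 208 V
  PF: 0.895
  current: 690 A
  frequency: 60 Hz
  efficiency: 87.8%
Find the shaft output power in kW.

195 kW

P_in = √3·V·I·cosφ = 1.732 × 208 × 690 × 0.895 = 222476 W
P_out = η·P_in = 0.878 × 222476 = 195334 W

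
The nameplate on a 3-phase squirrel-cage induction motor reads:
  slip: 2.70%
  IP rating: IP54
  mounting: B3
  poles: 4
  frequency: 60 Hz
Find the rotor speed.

1751 rpm

n_s = 120f/p = 120×60/4 = 1800 rpm
n = n_s(1 − s) = 1800 × (1 − 0.027) = 1751 rpm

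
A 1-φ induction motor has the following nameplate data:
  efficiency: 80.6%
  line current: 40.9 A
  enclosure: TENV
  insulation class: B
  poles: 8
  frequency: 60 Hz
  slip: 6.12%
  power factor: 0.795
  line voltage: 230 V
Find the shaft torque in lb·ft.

P_in = V·I·cosφ = 230 × 40.9 × 0.795 = 7479 W
P_out = η·P_in = 0.806 × 7479 = 6028 W
n_s = 120×60/8 = 900 rpm; n = 900×(1−0.0612) = 845 rpm
ω = 2π×845/60 = 88.49 rad/s
τ = P_out/ω = 6028/88.49 = 68.12 N·m
In lb·ft: 68.12/1.356 = 50.2 lb·ft

50.2 lb·ft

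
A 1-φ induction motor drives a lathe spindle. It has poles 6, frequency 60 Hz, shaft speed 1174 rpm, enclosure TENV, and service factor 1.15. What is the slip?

2.2 %

n_s = 120f/p = 120×60/6 = 1200 rpm
s = (n_s − n)/n_s = (1200 − 1174)/1200 = 0.0217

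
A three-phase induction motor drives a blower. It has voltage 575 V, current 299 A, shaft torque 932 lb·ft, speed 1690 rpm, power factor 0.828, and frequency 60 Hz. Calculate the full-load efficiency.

τ = 932 lb·ft × 1.356 = 1264 N·m
ω = 2π × 1690/60 = 177 rad/s; P_out = τω = 1264 × 177 = 223728 W
P_in = √3·V_L·I_L·cosφ = 1.732 × 575 × 299 × 0.828 = 246557 W
η = P_out / P_in = 223728 / 246557 = 0.907 = 90.7%

90.7 %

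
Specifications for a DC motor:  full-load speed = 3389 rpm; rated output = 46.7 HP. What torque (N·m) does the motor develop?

P_out = 46.7 × 746 = 34838 W
ω = 2π × 3389/60 = 354.9 rad/s
τ = P_out/ω = 34838/354.9 = 98.2 N·m

98.2 N·m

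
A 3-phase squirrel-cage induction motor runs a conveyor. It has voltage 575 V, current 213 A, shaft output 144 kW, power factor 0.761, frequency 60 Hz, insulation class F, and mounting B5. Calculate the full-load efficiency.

P_out = 144 kW = 144000 W
P_in = √3·V_L·I_L·cosφ = 1.732 × 575 × 213 × 0.761 = 161428 W
η = P_out / P_in = 144000 / 161428 = 0.892 = 89.2%

89.2 %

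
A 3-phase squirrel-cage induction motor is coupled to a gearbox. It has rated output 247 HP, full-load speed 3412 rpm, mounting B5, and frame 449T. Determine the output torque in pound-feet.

380 lb·ft

P_out = 247 × 746 = 184262 W
ω = 2π × 3412/60 = 357.3 rad/s
τ = P_out/ω = 184262/357.3 = 515.7 N·m
In lb·ft: 515.7/1.356 = 380 lb·ft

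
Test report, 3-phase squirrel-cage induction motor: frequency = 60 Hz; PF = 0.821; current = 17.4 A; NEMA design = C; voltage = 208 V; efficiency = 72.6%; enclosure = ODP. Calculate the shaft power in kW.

3.74 kW

P_in = √3·V·I·cosφ = 1.732 × 208 × 17.4 × 0.821 = 5146 W
P_out = η·P_in = 0.726 × 5146 = 3736 W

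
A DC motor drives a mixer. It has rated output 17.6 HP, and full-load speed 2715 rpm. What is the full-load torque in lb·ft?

P_out = 17.6 × 746 = 13130 W
ω = 2π × 2715/60 = 284.3 rad/s
τ = P_out/ω = 13130/284.3 = 46.18 N·m
In lb·ft: 46.18/1.356 = 34.1 lb·ft

34.1 lb·ft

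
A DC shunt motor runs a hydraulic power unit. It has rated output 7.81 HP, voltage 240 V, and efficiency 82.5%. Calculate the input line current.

29.4 A

P_out = 7.81 × 746 = 5826 W
P_in = P_out / η = 5826 / 0.825 = 7062 W
I = P_in / V = 7062 / 240 = 29.4 A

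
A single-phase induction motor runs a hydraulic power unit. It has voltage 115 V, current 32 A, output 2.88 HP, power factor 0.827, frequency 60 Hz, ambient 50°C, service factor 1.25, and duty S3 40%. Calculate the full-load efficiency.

70.6 %

P_out = 2.88 × 746 = 2148 W
P_in = V·I·cosφ = 115 × 32 × 0.827 = 3043 W
η = P_out / P_in = 2148 / 3043 = 0.706 = 70.6%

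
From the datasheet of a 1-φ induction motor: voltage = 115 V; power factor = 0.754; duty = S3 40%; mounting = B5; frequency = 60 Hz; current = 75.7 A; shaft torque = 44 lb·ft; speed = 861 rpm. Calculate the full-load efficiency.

81.9 %

τ = 44 lb·ft × 1.356 = 59.66 N·m
ω = 2π × 861/60 = 90.16 rad/s; P_out = τω = 59.66 × 90.16 = 5379 W
P_in = V·I·cosφ = 115 × 75.7 × 0.754 = 6564 W
η = P_out / P_in = 5379 / 6564 = 0.819 = 81.9%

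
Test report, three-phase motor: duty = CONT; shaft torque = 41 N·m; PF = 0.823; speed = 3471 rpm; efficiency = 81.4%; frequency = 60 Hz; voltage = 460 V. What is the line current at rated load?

ω = 2π×3471/60 = 363.5 rad/s; P_out = τω = 41 × 363.5 = 14904 W
P_in = P_out / η = 14904 / 0.814 = 18310 W
I_L = P_in / (√3·V_L·cosφ) = 18310 / (1.732 × 460 × 0.823) = 27.9 A

27.9 A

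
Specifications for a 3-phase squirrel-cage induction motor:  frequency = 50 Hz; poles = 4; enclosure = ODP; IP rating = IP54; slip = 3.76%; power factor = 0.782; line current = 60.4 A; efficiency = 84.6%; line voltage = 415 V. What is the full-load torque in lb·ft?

P_in = √3·V·I·cosφ = 1.732 × 415 × 60.4 × 0.782 = 33950 W
P_out = η·P_in = 0.846 × 33950 = 28722 W
n_s = 120×50/4 = 1500 rpm; n = 1500×(1−0.0376) = 1444 rpm
ω = 2π×1444/60 = 151.2 rad/s
τ = P_out/ω = 28722/151.2 = 190 N·m
In lb·ft: 190/1.356 = 140 lb·ft

140 lb·ft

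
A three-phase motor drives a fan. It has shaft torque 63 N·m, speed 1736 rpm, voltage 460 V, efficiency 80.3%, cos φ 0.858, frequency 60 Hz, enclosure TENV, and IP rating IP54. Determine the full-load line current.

ω = 2π×1736/60 = 181.8 rad/s; P_out = τω = 63 × 181.8 = 11453 W
P_in = P_out / η = 11453 / 0.803 = 14263 W
I_L = P_in / (√3·V_L·cosφ) = 14263 / (1.732 × 460 × 0.858) = 20.9 A

20.9 A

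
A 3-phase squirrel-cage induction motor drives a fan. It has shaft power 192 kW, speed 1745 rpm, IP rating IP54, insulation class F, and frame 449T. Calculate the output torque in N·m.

ω = 2π × 1745/60 = 182.7 rad/s
τ = P/ω = 192000/182.7 = 1050 N·m

1050 N·m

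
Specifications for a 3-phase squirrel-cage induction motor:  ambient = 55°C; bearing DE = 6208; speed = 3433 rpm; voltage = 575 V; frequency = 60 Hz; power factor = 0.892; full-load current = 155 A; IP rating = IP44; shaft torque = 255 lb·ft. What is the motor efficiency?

90.3 %

τ = 255 lb·ft × 1.356 = 345.8 N·m
ω = 2π × 3433/60 = 359.5 rad/s; P_out = τω = 345.8 × 359.5 = 124315 W
P_in = √3·V_L·I_L·cosφ = 1.732 × 575 × 155 × 0.892 = 137693 W
η = P_out / P_in = 124315 / 137693 = 0.903 = 90.3%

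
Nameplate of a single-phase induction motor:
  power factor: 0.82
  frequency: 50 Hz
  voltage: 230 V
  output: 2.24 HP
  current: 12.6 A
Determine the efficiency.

P_out = 2.24 × 746 = 1671 W
P_in = V·I·cosφ = 230 × 12.6 × 0.82 = 2376 W
η = P_out / P_in = 1671 / 2376 = 0.703 = 70.3%

70.3 %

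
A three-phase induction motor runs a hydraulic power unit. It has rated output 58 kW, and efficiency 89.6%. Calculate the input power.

P_out = 58000 W
P_in = P_out/η = 58000/0.896 = 64732 W = 64.7 kW

64.7 kW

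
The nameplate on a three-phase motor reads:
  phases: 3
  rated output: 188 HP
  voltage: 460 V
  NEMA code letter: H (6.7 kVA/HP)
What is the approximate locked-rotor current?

S_LR = 6.7 × 188 = 1259.6 kVA
I_LR = S_LR/(√3·V_L) = 1259600/(1.732×460) = 1580 A

1580 A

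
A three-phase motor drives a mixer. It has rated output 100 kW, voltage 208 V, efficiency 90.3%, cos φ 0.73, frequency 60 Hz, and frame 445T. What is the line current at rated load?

P_out = 100 kW = 100000 W
P_in = P_out / η = 100000 / 0.903 = 110742 W
I_L = P_in / (√3·V_L·cosφ) = 110742 / (1.732 × 208 × 0.73) = 421 A

421 A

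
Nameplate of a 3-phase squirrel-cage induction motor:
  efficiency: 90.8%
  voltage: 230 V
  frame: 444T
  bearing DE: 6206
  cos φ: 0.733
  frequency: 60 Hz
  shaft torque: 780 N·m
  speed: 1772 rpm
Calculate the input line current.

546 A

ω = 2π×1772/60 = 185.6 rad/s; P_out = τω = 780 × 185.6 = 144768 W
P_in = P_out / η = 144768 / 0.908 = 159436 W
I_L = P_in / (√3·V_L·cosφ) = 159436 / (1.732 × 230 × 0.733) = 546 A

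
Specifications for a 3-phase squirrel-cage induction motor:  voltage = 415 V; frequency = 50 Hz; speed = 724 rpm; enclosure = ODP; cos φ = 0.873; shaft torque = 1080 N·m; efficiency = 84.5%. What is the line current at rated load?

ω = 2π×724/60 = 75.82 rad/s; P_out = τω = 1080 × 75.82 = 81886 W
P_in = P_out / η = 81886 / 0.845 = 96907 W
I_L = P_in / (√3·V_L·cosφ) = 96907 / (1.732 × 415 × 0.873) = 154 A

154 A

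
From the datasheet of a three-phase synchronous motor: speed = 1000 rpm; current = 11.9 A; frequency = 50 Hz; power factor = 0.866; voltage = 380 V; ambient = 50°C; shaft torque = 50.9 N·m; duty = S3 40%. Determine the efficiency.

ω = 2π × 1000/60 = 104.7 rad/s; P_out = τω = 50.9 × 104.7 = 5329 W
P_in = √3·V_L·I_L·cosφ = 1.732 × 380 × 11.9 × 0.866 = 6783 W
η = P_out / P_in = 5329 / 6783 = 0.786 = 78.6%

78.6 %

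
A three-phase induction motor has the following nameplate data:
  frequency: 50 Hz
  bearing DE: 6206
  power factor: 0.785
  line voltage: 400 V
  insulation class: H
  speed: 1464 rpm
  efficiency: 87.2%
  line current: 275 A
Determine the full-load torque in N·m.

851 N·m

P_in = √3·V·I·cosφ = 1.732 × 400 × 275 × 0.785 = 149558 W
P_out = η·P_in = 0.872 × 149558 = 130415 W
n = 1464 rpm
ω = 2π×1464/60 = 153.3 rad/s
τ = P_out/ω = 130415/153.3 = 851 N·m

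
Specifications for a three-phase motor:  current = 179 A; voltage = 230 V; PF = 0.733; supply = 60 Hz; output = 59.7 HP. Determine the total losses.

7730 W

P_in = √3·V·I·cosφ = 1.732×230×179×0.733 = 52268 W
P_out = 59.7×746 = 44536 W
Losses = P_in − P_out = 52268 − 44536 = 7732 W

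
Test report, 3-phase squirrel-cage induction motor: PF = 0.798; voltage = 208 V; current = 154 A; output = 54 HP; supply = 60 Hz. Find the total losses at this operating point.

3990 W

P_in = √3·V·I·cosφ = 1.732×208×154×0.798 = 44273 W
P_out = 54×746 = 40284 W
Losses = P_in − P_out = 44273 − 40284 = 3989 W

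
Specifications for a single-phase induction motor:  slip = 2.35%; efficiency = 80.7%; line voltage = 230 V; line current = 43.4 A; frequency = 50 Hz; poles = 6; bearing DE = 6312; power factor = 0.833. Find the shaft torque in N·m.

65.6 N·m

P_in = V·I·cosφ = 230 × 43.4 × 0.833 = 8315 W
P_out = η·P_in = 0.807 × 8315 = 6710 W
n_s = 120×50/6 = 1000 rpm; n = 1000×(1−0.0235) = 977 rpm
ω = 2π×977/60 = 102.3 rad/s
τ = P_out/ω = 6710/102.3 = 65.6 N·m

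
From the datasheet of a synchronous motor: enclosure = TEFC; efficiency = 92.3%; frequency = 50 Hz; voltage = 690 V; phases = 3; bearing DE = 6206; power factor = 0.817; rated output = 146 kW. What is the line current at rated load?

P_out = 146 kW = 146000 W
P_in = P_out / η = 146000 / 0.923 = 158180 W
I_L = P_in / (√3·V_L·cosφ) = 158180 / (1.732 × 690 × 0.817) = 162 A

162 A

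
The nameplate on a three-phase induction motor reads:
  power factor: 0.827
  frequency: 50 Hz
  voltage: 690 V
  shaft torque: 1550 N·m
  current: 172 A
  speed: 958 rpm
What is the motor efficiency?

91.5 %

ω = 2π × 958/60 = 100.3 rad/s; P_out = τω = 1550 × 100.3 = 155465 W
P_in = √3·V_L·I_L·cosφ = 1.732 × 690 × 172 × 0.827 = 169993 W
η = P_out / P_in = 155465 / 169993 = 0.915 = 91.5%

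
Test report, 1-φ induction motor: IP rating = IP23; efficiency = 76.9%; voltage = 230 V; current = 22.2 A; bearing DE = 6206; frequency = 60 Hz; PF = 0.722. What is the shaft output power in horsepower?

3.8 HP

P_in = V·I·cosφ = 230 × 22.2 × 0.722 = 3687 W
P_out = η·P_in = 0.769 × 3687 = 2835 W
= 2835/746 = 3.8 HP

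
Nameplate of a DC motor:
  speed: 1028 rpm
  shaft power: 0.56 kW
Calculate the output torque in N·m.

ω = 2π × 1028/60 = 107.7 rad/s
τ = P/ω = 560/107.7 = 5.2 N·m

5.2 N·m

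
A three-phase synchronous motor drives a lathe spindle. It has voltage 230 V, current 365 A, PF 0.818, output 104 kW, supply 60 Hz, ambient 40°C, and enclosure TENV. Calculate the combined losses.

P_in = √3·V·I·cosφ = 1.732×230×365×0.818 = 118938 W
P_out = 104000 W
Losses = P_in − P_out = 118938 − 104000 = 14938 W

14900 W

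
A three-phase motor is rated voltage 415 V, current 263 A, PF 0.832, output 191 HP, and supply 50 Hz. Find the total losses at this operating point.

P_in = √3·V·I·cosφ = 1.732×415×263×0.832 = 157281 W
P_out = 191×746 = 142486 W
Losses = P_in − P_out = 157281 − 142486 = 14795 W

14800 W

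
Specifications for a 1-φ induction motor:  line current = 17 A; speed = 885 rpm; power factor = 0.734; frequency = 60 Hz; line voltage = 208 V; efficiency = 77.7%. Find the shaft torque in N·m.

21.8 N·m

P_in = V·I·cosφ = 208 × 17 × 0.734 = 2595 W
P_out = η·P_in = 0.777 × 2595 = 2016 W
n = 885 rpm
ω = 2π×885/60 = 92.68 rad/s
τ = P_out/ω = 2016/92.68 = 21.8 N·m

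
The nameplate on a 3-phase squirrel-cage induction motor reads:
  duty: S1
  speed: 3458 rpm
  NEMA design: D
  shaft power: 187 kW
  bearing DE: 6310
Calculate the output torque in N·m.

516 N·m

ω = 2π × 3458/60 = 362.1 rad/s
τ = P/ω = 187000/362.1 = 516 N·m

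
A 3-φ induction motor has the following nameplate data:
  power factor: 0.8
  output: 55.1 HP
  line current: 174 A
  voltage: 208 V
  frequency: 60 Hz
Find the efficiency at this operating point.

82.0 %

P_out = 55.1 × 746 = 41105 W
P_in = √3·V_L·I_L·cosφ = 1.732 × 208 × 174 × 0.8 = 50148 W
η = P_out / P_in = 41105 / 50148 = 0.820 = 82.0%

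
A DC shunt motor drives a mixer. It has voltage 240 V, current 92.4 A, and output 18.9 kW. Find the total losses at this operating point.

P_in = V·I = 240×92.4 = 22176 W
P_out = 18900 W
Losses = P_in − P_out = 22176 − 18900 = 3276 W

3280 W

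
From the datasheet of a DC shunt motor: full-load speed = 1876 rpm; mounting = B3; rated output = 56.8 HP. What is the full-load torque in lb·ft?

159 lb·ft

P_out = 56.8 × 746 = 42373 W
ω = 2π × 1876/60 = 196.5 rad/s
τ = P_out/ω = 42373/196.5 = 215.6 N·m
In lb·ft: 215.6/1.356 = 159 lb·ft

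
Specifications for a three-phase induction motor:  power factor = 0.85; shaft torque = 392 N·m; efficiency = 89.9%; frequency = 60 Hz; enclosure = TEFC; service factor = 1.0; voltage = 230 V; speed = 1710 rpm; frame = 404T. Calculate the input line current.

231 A

ω = 2π×1710/60 = 179.1 rad/s; P_out = τω = 392 × 179.1 = 70207 W
P_in = P_out / η = 70207 / 0.899 = 78095 W
I_L = P_in / (√3·V_L·cosφ) = 78095 / (1.732 × 230 × 0.85) = 231 A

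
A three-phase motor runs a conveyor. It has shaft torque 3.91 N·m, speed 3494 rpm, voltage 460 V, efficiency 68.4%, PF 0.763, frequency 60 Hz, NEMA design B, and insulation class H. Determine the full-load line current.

3.44 A

ω = 2π×3494/60 = 365.9 rad/s; P_out = τω = 3.91 × 365.9 = 1431 W
P_in = P_out / η = 1431 / 0.684 = 2092 W
I_L = P_in / (√3·V_L·cosφ) = 2092 / (1.732 × 460 × 0.763) = 3.44 A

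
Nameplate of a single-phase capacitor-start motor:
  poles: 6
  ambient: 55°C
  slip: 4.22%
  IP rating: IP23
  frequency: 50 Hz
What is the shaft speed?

958 rpm

n_s = 120f/p = 120×50/6 = 1000 rpm
n = n_s(1 − s) = 1000 × (1 − 0.0422) = 958 rpm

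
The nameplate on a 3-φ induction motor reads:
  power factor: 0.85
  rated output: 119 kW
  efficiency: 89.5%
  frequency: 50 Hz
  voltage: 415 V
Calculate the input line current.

218 A

P_out = 119 kW = 119000 W
P_in = P_out / η = 119000 / 0.895 = 132961 W
I_L = P_in / (√3·V_L·cosφ) = 132961 / (1.732 × 415 × 0.85) = 218 A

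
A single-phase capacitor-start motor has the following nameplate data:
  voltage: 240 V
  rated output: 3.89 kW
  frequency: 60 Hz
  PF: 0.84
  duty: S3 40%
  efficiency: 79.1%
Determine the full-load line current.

P_out = 3.89 kW = 3890 W
P_in = P_out / η = 3890 / 0.791 = 4918 W
I = P_in / (V·cosφ) = 4918 / (240 × 0.84) = 24.4 A

24.4 A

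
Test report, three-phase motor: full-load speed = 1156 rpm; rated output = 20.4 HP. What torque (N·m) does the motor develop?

126 N·m

P_out = 20.4 × 746 = 15218 W
ω = 2π × 1156/60 = 121.1 rad/s
τ = P_out/ω = 15218/121.1 = 126 N·m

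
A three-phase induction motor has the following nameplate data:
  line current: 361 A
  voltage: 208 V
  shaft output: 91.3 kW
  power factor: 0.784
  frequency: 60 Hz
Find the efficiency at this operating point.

P_out = 91.3 kW = 91300 W
P_in = √3·V_L·I_L·cosφ = 1.732 × 208 × 361 × 0.784 = 101961 W
η = P_out / P_in = 91300 / 101961 = 0.895 = 89.5%

89.5 %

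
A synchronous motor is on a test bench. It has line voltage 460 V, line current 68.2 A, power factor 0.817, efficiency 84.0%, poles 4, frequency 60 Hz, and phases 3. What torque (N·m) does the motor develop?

P_in = √3·V·I·cosφ = 1.732 × 460 × 68.2 × 0.817 = 44393 W
P_out = η·P_in = 0.84 × 44393 = 37290 W
n = n_s = 120×60/4 = 1800 rpm (synchronous)
ω = 2π×1800/60 = 188.5 rad/s
τ = P_out/ω = 37290/188.5 = 198 N·m

198 N·m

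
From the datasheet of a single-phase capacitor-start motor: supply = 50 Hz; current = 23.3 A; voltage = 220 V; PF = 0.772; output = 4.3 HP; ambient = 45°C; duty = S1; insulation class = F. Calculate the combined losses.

749 W

P_in = V·I·cosφ = 220×23.3×0.772 = 3957 W
P_out = 4.3×746 = 3208 W
Losses = P_in − P_out = 3957 − 3208 = 749 W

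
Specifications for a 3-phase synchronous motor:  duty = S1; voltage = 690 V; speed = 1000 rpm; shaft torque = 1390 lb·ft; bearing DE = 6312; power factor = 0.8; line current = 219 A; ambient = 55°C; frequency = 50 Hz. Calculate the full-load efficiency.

τ = 1390 lb·ft × 1.356 = 1885 N·m
ω = 2π × 1000/60 = 104.7 rad/s; P_out = τω = 1885 × 104.7 = 197360 W
P_in = √3·V_L·I_L·cosφ = 1.732 × 690 × 219 × 0.8 = 209378 W
η = P_out / P_in = 197360 / 209378 = 0.943 = 94.3%

94.3 %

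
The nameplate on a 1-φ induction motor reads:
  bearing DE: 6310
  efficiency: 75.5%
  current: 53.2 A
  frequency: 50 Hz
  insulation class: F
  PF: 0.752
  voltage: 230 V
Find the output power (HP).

9.31 HP

P_in = V·I·cosφ = 230 × 53.2 × 0.752 = 9201 W
P_out = η·P_in = 0.755 × 9201 = 6947 W
= 6947/746 = 9.31 HP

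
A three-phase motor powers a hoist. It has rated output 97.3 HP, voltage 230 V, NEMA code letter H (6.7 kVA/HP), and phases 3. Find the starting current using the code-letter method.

S_LR = 6.7 × 97.3 = 651.91 kVA
I_LR = S_LR/(√3·V_L) = 651910/(1.732×230) = 1640 A

1640 A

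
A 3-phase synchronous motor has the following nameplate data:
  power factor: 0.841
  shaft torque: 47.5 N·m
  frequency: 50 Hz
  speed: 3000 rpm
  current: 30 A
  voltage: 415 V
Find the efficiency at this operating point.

ω = 2π × 3000/60 = 314.2 rad/s; P_out = τω = 47.5 × 314.2 = 14925 W
P_in = √3·V_L·I_L·cosφ = 1.732 × 415 × 30 × 0.841 = 18135 W
η = P_out / P_in = 14925 / 18135 = 0.823 = 82.3%

82.3 %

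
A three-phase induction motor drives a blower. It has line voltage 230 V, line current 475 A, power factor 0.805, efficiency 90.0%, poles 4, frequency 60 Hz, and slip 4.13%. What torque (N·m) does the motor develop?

P_in = √3·V·I·cosφ = 1.732 × 230 × 475 × 0.805 = 152323 W
P_out = η·P_in = 0.9 × 152323 = 137091 W
n_s = 120×60/4 = 1800 rpm; n = 1800×(1−0.0413) = 1726 rpm
ω = 2π×1726/60 = 180.7 rad/s
τ = P_out/ω = 137091/180.7 = 759 N·m

759 N·m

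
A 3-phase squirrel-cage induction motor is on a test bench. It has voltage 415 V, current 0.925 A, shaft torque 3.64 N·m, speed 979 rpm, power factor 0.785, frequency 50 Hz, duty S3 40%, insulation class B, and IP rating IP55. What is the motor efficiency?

71.5 %

ω = 2π × 979/60 = 102.5 rad/s; P_out = τω = 3.64 × 102.5 = 373 W
P_in = √3·V_L·I_L·cosφ = 1.732 × 415 × 0.925 × 0.785 = 522 W
η = P_out / P_in = 373 / 522 = 0.715 = 71.5%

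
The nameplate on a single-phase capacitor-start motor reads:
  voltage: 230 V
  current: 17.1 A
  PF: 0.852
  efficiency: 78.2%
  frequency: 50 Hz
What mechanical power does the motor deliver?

2.62 kW

P_in = V·I·cosφ = 230 × 17.1 × 0.852 = 3351 W
P_out = η·P_in = 0.782 × 3351 = 2620 W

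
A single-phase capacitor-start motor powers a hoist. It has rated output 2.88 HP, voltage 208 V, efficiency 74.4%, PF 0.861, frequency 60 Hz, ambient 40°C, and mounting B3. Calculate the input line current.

P_out = 2.88 × 746 = 2148 W
P_in = P_out / η = 2148 / 0.744 = 2887 W
I = P_in / (V·cosφ) = 2887 / (208 × 0.861) = 16.1 A

16.1 A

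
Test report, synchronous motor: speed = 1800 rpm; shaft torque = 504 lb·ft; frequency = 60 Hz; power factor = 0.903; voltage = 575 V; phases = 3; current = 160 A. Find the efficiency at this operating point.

89.5 %

τ = 504 lb·ft × 1.356 = 683.4 N·m
ω = 2π × 1800/60 = 188.5 rad/s; P_out = τω = 683.4 × 188.5 = 128821 W
P_in = √3·V_L·I_L·cosφ = 1.732 × 575 × 160 × 0.903 = 143888 W
η = P_out / P_in = 128821 / 143888 = 0.895 = 89.5%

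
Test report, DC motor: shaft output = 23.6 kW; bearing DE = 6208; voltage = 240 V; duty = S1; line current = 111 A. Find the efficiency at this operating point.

88.6 %

P_out = 23.6 kW = 23600 W
P_in = V·I = 240 × 111 = 26640 W
η = P_out / P_in = 23600 / 26640 = 0.886 = 88.6%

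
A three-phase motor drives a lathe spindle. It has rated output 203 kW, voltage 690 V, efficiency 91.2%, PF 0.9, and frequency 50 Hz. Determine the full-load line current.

207 A

P_out = 203 kW = 203000 W
P_in = P_out / η = 203000 / 0.912 = 222588 W
I_L = P_in / (√3·V_L·cosφ) = 222588 / (1.732 × 690 × 0.9) = 207 A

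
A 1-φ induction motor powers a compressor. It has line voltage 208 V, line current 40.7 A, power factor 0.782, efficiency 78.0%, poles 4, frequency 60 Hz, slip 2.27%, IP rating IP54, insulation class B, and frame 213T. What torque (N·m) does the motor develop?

P_in = V·I·cosφ = 208 × 40.7 × 0.782 = 6620 W
P_out = η·P_in = 0.78 × 6620 = 5164 W
n_s = 120×60/4 = 1800 rpm; n = 1800×(1−0.0227) = 1759 rpm
ω = 2π×1759/60 = 184.2 rad/s
τ = P_out/ω = 5164/184.2 = 28 N·m

28 N·m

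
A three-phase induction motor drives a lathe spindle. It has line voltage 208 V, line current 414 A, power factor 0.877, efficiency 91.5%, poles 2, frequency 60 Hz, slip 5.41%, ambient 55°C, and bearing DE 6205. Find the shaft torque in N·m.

P_in = √3·V·I·cosφ = 1.732 × 208 × 414 × 0.877 = 130801 W
P_out = η·P_in = 0.915 × 130801 = 119683 W
n_s = 120×60/2 = 3600 rpm; n = 3600×(1−0.0541) = 3405 rpm
ω = 2π×3405/60 = 356.6 rad/s
τ = P_out/ω = 119683/356.6 = 336 N·m

336 N·m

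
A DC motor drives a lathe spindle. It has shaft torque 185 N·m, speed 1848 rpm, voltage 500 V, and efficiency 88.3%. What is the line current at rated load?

ω = 2π×1848/60 = 193.5 rad/s; P_out = τω = 185 × 193.5 = 35798 W
P_in = P_out / η = 35798 / 0.883 = 40541 W
I = P_in / V = 40541 / 500 = 81.1 A

81.1 A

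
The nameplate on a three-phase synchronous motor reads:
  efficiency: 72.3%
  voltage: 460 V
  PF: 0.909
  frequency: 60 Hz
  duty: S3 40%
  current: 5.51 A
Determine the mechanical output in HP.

P_in = √3·V·I·cosφ = 1.732 × 460 × 5.51 × 0.909 = 3990 W
P_out = η·P_in = 0.723 × 3990 = 2885 W
= 2885/746 = 3.87 HP

3.87 HP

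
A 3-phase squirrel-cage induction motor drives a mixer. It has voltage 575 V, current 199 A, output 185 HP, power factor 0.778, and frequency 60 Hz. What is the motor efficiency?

89.5 %

P_out = 185 × 746 = 138010 W
P_in = √3·V_L·I_L·cosφ = 1.732 × 575 × 199 × 0.778 = 154187 W
η = P_out / P_in = 138010 / 154187 = 0.895 = 89.5%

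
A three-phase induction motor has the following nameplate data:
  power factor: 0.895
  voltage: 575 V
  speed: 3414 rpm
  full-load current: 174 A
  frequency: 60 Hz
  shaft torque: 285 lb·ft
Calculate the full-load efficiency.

τ = 285 lb·ft × 1.356 = 386.5 N·m
ω = 2π × 3414/60 = 357.5 rad/s; P_out = τω = 386.5 × 357.5 = 138174 W
P_in = √3·V_L·I_L·cosφ = 1.732 × 575 × 174 × 0.895 = 155092 W
η = P_out / P_in = 138174 / 155092 = 0.891 = 89.1%

89.1 %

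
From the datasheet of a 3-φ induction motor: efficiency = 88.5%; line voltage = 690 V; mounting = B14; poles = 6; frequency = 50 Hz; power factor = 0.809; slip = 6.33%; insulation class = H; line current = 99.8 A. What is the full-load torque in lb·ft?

P_in = √3·V·I·cosφ = 1.732 × 690 × 99.8 × 0.809 = 96489 W
P_out = η·P_in = 0.885 × 96489 = 85393 W
n_s = 120×50/6 = 1000 rpm; n = 1000×(1−0.0633) = 937 rpm
ω = 2π×937/60 = 98.12 rad/s
τ = P_out/ω = 85393/98.12 = 870.3 N·m
In lb·ft: 870.3/1.356 = 642 lb·ft

642 lb·ft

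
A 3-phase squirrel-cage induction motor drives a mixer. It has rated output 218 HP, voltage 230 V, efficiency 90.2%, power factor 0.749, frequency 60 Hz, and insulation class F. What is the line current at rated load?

P_out = 218 × 746 = 162628 W
P_in = P_out / η = 162628 / 0.902 = 180297 W
I_L = P_in / (√3·V_L·cosφ) = 180297 / (1.732 × 230 × 0.749) = 604 A

604 A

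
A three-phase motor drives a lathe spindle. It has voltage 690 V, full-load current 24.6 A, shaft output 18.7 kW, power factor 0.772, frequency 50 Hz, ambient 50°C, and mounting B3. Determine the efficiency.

P_out = 18.7 kW = 18700 W
P_in = √3·V_L·I_L·cosφ = 1.732 × 690 × 24.6 × 0.772 = 22696 W
η = P_out / P_in = 18700 / 22696 = 0.824 = 82.4%

82.4 %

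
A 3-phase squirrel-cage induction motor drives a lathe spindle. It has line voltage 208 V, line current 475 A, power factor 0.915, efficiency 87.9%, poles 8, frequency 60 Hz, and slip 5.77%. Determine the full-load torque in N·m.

1550 N·m

P_in = √3·V·I·cosφ = 1.732 × 208 × 475 × 0.915 = 156576 W
P_out = η·P_in = 0.879 × 156576 = 137630 W
n_s = 120×60/8 = 900 rpm; n = 900×(1−0.0577) = 848 rpm
ω = 2π×848/60 = 88.8 rad/s
τ = P_out/ω = 137630/88.8 = 1550 N·m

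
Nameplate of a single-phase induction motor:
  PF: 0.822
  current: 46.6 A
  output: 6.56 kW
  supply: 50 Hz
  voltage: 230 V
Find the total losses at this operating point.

2.25 kW

P_in = V·I·cosφ = 230×46.6×0.822 = 8810 W
P_out = 6560 W
Losses = P_in − P_out = 8810 − 6560 = 2250 W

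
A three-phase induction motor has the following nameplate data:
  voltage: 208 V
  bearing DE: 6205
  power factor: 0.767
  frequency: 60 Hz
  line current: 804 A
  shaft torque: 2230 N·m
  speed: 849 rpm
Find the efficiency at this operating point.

89.2 %

ω = 2π × 849/60 = 88.91 rad/s; P_out = τω = 2230 × 88.91 = 198269 W
P_in = √3·V_L·I_L·cosφ = 1.732 × 208 × 804 × 0.767 = 222158 W
η = P_out / P_in = 198269 / 222158 = 0.892 = 89.2%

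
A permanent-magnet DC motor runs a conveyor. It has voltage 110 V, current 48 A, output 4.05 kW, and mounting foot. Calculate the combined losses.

P_in = V·I = 110×48 = 5280 W
P_out = 4050 W
Losses = P_in − P_out = 5280 − 4050 = 1230 W

1230 W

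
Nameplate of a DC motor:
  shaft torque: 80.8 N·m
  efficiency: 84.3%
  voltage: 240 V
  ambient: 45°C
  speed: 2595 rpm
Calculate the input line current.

ω = 2π×2595/60 = 271.7 rad/s; P_out = τω = 80.8 × 271.7 = 21953 W
P_in = P_out / η = 21953 / 0.843 = 26042 W
I = P_in / V = 26042 / 240 = 109 A

109 A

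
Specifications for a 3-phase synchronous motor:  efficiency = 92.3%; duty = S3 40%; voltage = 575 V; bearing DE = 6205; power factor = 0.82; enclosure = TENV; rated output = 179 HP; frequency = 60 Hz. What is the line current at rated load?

P_out = 179 × 746 = 133534 W
P_in = P_out / η = 133534 / 0.923 = 144674 W
I_L = P_in / (√3·V_L·cosφ) = 144674 / (1.732 × 575 × 0.82) = 177 A

177 A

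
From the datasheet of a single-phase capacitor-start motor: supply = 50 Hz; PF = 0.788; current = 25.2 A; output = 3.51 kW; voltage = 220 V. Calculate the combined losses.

P_in = V·I·cosφ = 220×25.2×0.788 = 4369 W
P_out = 3510 W
Losses = P_in − P_out = 4369 − 3510 = 859 W

859 W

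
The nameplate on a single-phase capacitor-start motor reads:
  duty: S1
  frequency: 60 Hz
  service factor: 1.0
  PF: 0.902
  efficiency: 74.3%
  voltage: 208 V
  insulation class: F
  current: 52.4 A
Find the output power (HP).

P_in = V·I·cosφ = 208 × 52.4 × 0.902 = 9831 W
P_out = η·P_in = 0.743 × 9831 = 7304 W
= 7304/746 = 9.79 HP

9.79 HP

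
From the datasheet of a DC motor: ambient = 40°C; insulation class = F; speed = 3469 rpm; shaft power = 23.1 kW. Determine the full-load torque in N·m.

ω = 2π × 3469/60 = 363.3 rad/s
τ = P/ω = 23100/363.3 = 63.6 N·m

63.6 N·m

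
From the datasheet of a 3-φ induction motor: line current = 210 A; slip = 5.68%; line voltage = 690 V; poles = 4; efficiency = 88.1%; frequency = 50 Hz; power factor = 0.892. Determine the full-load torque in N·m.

P_in = √3·V·I·cosφ = 1.732 × 690 × 210 × 0.892 = 223862 W
P_out = η·P_in = 0.881 × 223862 = 197222 W
n_s = 120×50/4 = 1500 rpm; n = 1500×(1−0.0568) = 1415 rpm
ω = 2π×1415/60 = 148.2 rad/s
τ = P_out/ω = 197222/148.2 = 1330 N·m

1330 N·m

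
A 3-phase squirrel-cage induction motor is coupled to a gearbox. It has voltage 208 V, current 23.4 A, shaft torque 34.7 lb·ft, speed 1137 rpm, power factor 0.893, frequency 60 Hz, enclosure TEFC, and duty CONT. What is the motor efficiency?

τ = 34.7 lb·ft × 1.356 = 47.05 N·m
ω = 2π × 1137/60 = 119.1 rad/s; P_out = τω = 47.05 × 119.1 = 5604 W
P_in = √3·V_L·I_L·cosφ = 1.732 × 208 × 23.4 × 0.893 = 7528 W
η = P_out / P_in = 5604 / 7528 = 0.744 = 74.4%

74.4 %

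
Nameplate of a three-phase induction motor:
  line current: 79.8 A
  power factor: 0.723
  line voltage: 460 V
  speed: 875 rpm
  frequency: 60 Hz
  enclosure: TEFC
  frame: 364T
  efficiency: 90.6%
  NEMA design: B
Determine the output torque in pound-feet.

P_in = √3·V·I·cosφ = 1.732 × 460 × 79.8 × 0.723 = 45967 W
P_out = η·P_in = 0.906 × 45967 = 41646 W
n = 875 rpm
ω = 2π×875/60 = 91.63 rad/s
τ = P_out/ω = 41646/91.63 = 454.5 N·m
In lb·ft: 454.5/1.356 = 335 lb·ft

335 lb·ft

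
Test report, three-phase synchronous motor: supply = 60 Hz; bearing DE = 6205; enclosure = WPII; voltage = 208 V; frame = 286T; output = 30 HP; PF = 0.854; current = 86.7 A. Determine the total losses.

4.29 kW

P_in = √3·V·I·cosφ = 1.732×208×86.7×0.854 = 26674 W
P_out = 30×746 = 22380 W
Losses = P_in − P_out = 26674 − 22380 = 4294 W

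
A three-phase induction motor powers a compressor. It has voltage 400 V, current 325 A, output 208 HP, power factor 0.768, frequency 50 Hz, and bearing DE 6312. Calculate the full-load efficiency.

P_out = 208 × 746 = 155168 W
P_in = √3·V_L·I_L·cosφ = 1.732 × 400 × 325 × 0.768 = 172923 W
η = P_out / P_in = 155168 / 172923 = 0.897 = 89.7%

89.7 %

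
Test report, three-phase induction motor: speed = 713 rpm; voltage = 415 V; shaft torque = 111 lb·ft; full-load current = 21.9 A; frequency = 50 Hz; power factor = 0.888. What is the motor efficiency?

80.4 %

τ = 111 lb·ft × 1.356 = 150.5 N·m
ω = 2π × 713/60 = 74.67 rad/s; P_out = τω = 150.5 × 74.67 = 11238 W
P_in = √3·V_L·I_L·cosφ = 1.732 × 415 × 21.9 × 0.888 = 13978 W
η = P_out / P_in = 11238 / 13978 = 0.804 = 80.4%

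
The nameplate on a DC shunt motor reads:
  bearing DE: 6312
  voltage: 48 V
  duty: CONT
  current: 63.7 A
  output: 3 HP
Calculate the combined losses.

P_in = V·I = 48×63.7 = 3058 W
P_out = 3×746 = 2238 W
Losses = P_in − P_out = 3058 − 2238 = 820 W

820 W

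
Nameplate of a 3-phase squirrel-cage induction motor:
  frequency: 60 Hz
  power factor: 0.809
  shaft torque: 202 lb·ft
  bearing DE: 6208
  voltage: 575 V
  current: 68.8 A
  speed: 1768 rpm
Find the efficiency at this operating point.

τ = 202 lb·ft × 1.356 = 273.9 N·m
ω = 2π × 1768/60 = 185.1 rad/s; P_out = τω = 273.9 × 185.1 = 50699 W
P_in = √3·V_L·I_L·cosφ = 1.732 × 575 × 68.8 × 0.809 = 55431 W
η = P_out / P_in = 50699 / 55431 = 0.915 = 91.5%

91.5 %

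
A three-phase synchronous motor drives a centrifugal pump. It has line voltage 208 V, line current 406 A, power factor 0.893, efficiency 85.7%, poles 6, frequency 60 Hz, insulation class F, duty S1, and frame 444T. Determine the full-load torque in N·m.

891 N·m

P_in = √3·V·I·cosφ = 1.732 × 208 × 406 × 0.893 = 130614 W
P_out = η·P_in = 0.857 × 130614 = 111936 W
n = n_s = 120×60/6 = 1200 rpm (synchronous)
ω = 2π×1200/60 = 125.7 rad/s
τ = P_out/ω = 111936/125.7 = 891 N·m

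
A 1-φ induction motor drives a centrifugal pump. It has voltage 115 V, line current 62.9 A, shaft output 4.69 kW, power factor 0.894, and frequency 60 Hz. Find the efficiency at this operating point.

P_out = 4.69 kW = 4690 W
P_in = V·I·cosφ = 115 × 62.9 × 0.894 = 6467 W
η = P_out / P_in = 4690 / 6467 = 0.725 = 72.5%

72.5 %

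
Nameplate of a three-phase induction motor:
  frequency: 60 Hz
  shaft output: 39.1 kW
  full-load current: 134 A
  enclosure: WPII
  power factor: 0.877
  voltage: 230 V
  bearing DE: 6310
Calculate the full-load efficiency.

83.5 %

P_out = 39.1 kW = 39100 W
P_in = √3·V_L·I_L·cosφ = 1.732 × 230 × 134 × 0.877 = 46814 W
η = P_out / P_in = 39100 / 46814 = 0.835 = 83.5%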